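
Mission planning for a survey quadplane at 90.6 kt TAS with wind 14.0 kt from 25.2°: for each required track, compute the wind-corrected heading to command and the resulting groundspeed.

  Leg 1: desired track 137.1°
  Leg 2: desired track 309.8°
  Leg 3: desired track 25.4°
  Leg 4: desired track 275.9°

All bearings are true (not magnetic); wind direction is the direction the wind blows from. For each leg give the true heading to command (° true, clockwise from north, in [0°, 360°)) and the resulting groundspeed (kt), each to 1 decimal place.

Leg 1: heading=128.9°, groundspeed=94.9 kt
Leg 2: heading=318.4°, groundspeed=86.1 kt
Leg 3: heading=25.4°, groundspeed=76.6 kt
Leg 4: heading=284.3°, groundspeed=94.3 kt

Leg 1: desired track 137.1°; wind correction -8.2° → command heading 128.9°, groundspeed 94.9 kt
Leg 2: desired track 309.8°; wind correction +8.6° → command heading 318.4°, groundspeed 86.1 kt
Leg 3: desired track 25.4°; wind correction +0.0° → command heading 25.4°, groundspeed 76.6 kt
Leg 4: desired track 275.9°; wind correction +8.4° → command heading 284.3°, groundspeed 94.3 kt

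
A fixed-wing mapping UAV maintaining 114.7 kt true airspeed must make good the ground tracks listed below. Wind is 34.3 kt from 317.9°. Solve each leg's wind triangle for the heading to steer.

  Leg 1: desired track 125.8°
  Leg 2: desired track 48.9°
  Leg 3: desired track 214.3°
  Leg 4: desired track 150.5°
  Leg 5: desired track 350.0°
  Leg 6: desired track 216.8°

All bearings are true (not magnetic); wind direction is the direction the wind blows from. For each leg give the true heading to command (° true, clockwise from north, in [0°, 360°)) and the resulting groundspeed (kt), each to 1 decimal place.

Leg 1: heading=122.2°, groundspeed=148.0 kt
Leg 2: heading=31.5°, groundspeed=110.1 kt
Leg 3: heading=231.2°, groundspeed=117.8 kt
Leg 4: heading=154.2°, groundspeed=147.9 kt
Leg 5: heading=340.9°, groundspeed=84.2 kt
Leg 6: heading=233.9°, groundspeed=116.3 kt

Leg 1: desired track 125.8°; wind correction -3.6° → command heading 122.2°, groundspeed 148.0 kt
Leg 2: desired track 48.9°; wind correction -17.4° → command heading 31.5°, groundspeed 110.1 kt
Leg 3: desired track 214.3°; wind correction +16.9° → command heading 231.2°, groundspeed 117.8 kt
Leg 4: desired track 150.5°; wind correction +3.7° → command heading 154.2°, groundspeed 147.9 kt
Leg 5: desired track 350.0°; wind correction -9.1° → command heading 340.9°, groundspeed 84.2 kt
Leg 6: desired track 216.8°; wind correction +17.1° → command heading 233.9°, groundspeed 116.3 kt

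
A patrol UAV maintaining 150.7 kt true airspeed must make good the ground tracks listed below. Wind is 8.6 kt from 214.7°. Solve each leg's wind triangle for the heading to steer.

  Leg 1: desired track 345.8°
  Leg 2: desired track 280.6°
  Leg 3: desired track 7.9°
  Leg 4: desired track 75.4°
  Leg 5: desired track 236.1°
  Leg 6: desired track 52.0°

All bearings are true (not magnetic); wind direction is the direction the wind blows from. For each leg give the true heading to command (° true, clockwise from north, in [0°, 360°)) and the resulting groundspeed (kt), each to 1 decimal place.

Leg 1: heading=343.3°, groundspeed=156.2 kt
Leg 2: heading=277.6°, groundspeed=147.0 kt
Leg 3: heading=6.4°, groundspeed=158.3 kt
Leg 4: heading=77.5°, groundspeed=157.1 kt
Leg 5: heading=234.9°, groundspeed=142.7 kt
Leg 6: heading=53.0°, groundspeed=158.9 kt

Leg 1: desired track 345.8°; wind correction -2.5° → command heading 343.3°, groundspeed 156.2 kt
Leg 2: desired track 280.6°; wind correction -3.0° → command heading 277.6°, groundspeed 147.0 kt
Leg 3: desired track 7.9°; wind correction -1.5° → command heading 6.4°, groundspeed 158.3 kt
Leg 4: desired track 75.4°; wind correction +2.1° → command heading 77.5°, groundspeed 157.1 kt
Leg 5: desired track 236.1°; wind correction -1.2° → command heading 234.9°, groundspeed 142.7 kt
Leg 6: desired track 52.0°; wind correction +1.0° → command heading 53.0°, groundspeed 158.9 kt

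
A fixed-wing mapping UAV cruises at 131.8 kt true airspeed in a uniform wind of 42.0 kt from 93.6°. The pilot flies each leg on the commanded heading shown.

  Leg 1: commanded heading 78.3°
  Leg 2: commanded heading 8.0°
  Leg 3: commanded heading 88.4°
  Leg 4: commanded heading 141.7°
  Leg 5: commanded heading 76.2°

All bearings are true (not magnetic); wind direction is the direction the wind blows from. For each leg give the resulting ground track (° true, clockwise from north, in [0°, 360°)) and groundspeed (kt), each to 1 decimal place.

Leg 1: heading 78.3°; drift -6.9° → track 71.4°, groundspeed 92.0 kt
Leg 2: heading 8.0°; drift -18.0° → track 350.0°, groundspeed 135.2 kt
Leg 3: heading 88.4°; drift -2.4° → track 86.0°, groundspeed 90.1 kt
Leg 4: heading 141.7°; drift +16.8° → track 158.5°, groundspeed 108.4 kt
Leg 5: heading 76.2°; drift -7.8° → track 68.4°, groundspeed 92.6 kt

Leg 1: track=71.4°, groundspeed=92.0 kt
Leg 2: track=350.0°, groundspeed=135.2 kt
Leg 3: track=86.0°, groundspeed=90.1 kt
Leg 4: track=158.5°, groundspeed=108.4 kt
Leg 5: track=68.4°, groundspeed=92.6 kt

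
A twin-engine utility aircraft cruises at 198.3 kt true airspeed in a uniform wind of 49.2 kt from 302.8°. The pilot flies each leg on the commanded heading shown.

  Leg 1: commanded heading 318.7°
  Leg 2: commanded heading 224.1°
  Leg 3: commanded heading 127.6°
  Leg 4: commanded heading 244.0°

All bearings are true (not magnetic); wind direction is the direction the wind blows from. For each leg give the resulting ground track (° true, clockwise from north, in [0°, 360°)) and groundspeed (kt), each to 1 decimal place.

Leg 1: track=323.8°, groundspeed=151.6 kt
Leg 2: track=209.8°, groundspeed=194.7 kt
Leg 3: track=126.6°, groundspeed=247.4 kt
Leg 4: track=230.3°, groundspeed=177.9 kt

Leg 1: heading 318.7°; drift +5.1° → track 323.8°, groundspeed 151.6 kt
Leg 2: heading 224.1°; drift -14.3° → track 209.8°, groundspeed 194.7 kt
Leg 3: heading 127.6°; drift -1.0° → track 126.6°, groundspeed 247.4 kt
Leg 4: heading 244.0°; drift -13.7° → track 230.3°, groundspeed 177.9 kt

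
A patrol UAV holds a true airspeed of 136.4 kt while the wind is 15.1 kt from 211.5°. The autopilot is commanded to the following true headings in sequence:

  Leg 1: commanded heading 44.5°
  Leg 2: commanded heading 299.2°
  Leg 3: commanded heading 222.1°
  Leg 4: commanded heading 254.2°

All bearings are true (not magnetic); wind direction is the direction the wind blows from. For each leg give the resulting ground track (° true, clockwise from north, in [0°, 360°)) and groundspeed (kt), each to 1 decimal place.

Leg 1: track=43.2°, groundspeed=151.2 kt
Leg 2: track=305.5°, groundspeed=136.6 kt
Leg 3: track=223.4°, groundspeed=121.6 kt
Leg 4: track=258.9°, groundspeed=125.7 kt

Leg 1: heading 44.5°; drift -1.3° → track 43.2°, groundspeed 151.2 kt
Leg 2: heading 299.2°; drift +6.3° → track 305.5°, groundspeed 136.6 kt
Leg 3: heading 222.1°; drift +1.3° → track 223.4°, groundspeed 121.6 kt
Leg 4: heading 254.2°; drift +4.7° → track 258.9°, groundspeed 125.7 kt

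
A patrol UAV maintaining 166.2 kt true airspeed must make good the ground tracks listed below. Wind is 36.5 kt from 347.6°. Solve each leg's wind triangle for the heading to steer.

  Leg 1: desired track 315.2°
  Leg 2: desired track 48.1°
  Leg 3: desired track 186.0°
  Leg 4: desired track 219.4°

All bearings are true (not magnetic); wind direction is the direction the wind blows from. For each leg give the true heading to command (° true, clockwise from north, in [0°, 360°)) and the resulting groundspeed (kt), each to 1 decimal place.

Leg 1: heading=322.0°, groundspeed=134.2 kt
Leg 2: heading=37.1°, groundspeed=145.2 kt
Leg 3: heading=190.0°, groundspeed=200.4 kt
Leg 4: heading=229.3°, groundspeed=186.3 kt

Leg 1: desired track 315.2°; wind correction +6.8° → command heading 322.0°, groundspeed 134.2 kt
Leg 2: desired track 48.1°; wind correction -11.0° → command heading 37.1°, groundspeed 145.2 kt
Leg 3: desired track 186.0°; wind correction +4.0° → command heading 190.0°, groundspeed 200.4 kt
Leg 4: desired track 219.4°; wind correction +9.9° → command heading 229.3°, groundspeed 186.3 kt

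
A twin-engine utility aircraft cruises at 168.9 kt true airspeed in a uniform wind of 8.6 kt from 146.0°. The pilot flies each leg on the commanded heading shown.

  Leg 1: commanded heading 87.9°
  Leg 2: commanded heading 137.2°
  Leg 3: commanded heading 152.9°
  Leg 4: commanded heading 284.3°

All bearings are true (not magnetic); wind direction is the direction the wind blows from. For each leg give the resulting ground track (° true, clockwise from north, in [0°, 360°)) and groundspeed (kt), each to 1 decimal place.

Leg 1: track=85.4°, groundspeed=164.5 kt
Leg 2: track=136.7°, groundspeed=160.4 kt
Leg 3: track=153.3°, groundspeed=160.4 kt
Leg 4: track=286.2°, groundspeed=175.4 kt

Leg 1: heading 87.9°; drift -2.5° → track 85.4°, groundspeed 164.5 kt
Leg 2: heading 137.2°; drift -0.5° → track 136.7°, groundspeed 160.4 kt
Leg 3: heading 152.9°; drift +0.4° → track 153.3°, groundspeed 160.4 kt
Leg 4: heading 284.3°; drift +1.9° → track 286.2°, groundspeed 175.4 kt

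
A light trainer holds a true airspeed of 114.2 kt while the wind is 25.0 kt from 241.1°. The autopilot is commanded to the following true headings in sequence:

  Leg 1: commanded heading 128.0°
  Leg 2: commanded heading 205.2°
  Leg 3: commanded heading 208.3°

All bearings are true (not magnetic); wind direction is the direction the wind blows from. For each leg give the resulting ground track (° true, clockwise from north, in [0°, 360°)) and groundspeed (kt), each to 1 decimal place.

Leg 1: track=117.5°, groundspeed=126.1 kt
Leg 2: track=196.3°, groundspeed=95.1 kt
Leg 3: track=200.0°, groundspeed=94.2 kt

Leg 1: heading 128.0°; drift -10.5° → track 117.5°, groundspeed 126.1 kt
Leg 2: heading 205.2°; drift -8.9° → track 196.3°, groundspeed 95.1 kt
Leg 3: heading 208.3°; drift -8.3° → track 200.0°, groundspeed 94.2 kt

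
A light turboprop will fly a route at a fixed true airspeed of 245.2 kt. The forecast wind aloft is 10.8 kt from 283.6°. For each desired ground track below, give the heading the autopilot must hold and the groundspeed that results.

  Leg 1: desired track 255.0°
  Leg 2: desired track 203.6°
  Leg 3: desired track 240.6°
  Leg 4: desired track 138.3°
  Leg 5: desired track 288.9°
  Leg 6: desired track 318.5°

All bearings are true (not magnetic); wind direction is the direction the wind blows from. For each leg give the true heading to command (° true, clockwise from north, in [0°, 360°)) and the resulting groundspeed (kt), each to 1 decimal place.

Leg 1: heading=256.2°, groundspeed=235.7 kt
Leg 2: heading=206.1°, groundspeed=243.1 kt
Leg 3: heading=242.3°, groundspeed=237.2 kt
Leg 4: heading=139.7°, groundspeed=254.0 kt
Leg 5: heading=288.7°, groundspeed=234.4 kt
Leg 6: heading=317.1°, groundspeed=236.3 kt

Leg 1: desired track 255.0°; wind correction +1.2° → command heading 256.2°, groundspeed 235.7 kt
Leg 2: desired track 203.6°; wind correction +2.5° → command heading 206.1°, groundspeed 243.1 kt
Leg 3: desired track 240.6°; wind correction +1.7° → command heading 242.3°, groundspeed 237.2 kt
Leg 4: desired track 138.3°; wind correction +1.4° → command heading 139.7°, groundspeed 254.0 kt
Leg 5: desired track 288.9°; wind correction -0.2° → command heading 288.7°, groundspeed 234.4 kt
Leg 6: desired track 318.5°; wind correction -1.4° → command heading 317.1°, groundspeed 236.3 kt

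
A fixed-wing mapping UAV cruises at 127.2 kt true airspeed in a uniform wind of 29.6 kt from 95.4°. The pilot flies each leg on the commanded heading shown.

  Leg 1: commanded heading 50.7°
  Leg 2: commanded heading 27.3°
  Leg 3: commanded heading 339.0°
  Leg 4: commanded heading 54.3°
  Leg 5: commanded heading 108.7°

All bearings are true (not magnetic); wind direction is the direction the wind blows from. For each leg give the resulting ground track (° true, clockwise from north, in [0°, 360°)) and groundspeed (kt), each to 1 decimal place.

Leg 1: heading 50.7°; drift -11.1° → track 39.6°, groundspeed 108.2 kt
Leg 2: heading 27.3°; drift -13.3° → track 14.0°, groundspeed 119.4 kt
Leg 3: heading 339.0°; drift -10.7° → track 328.3°, groundspeed 142.8 kt
Leg 4: heading 54.3°; drift -10.5° → track 43.8°, groundspeed 106.7 kt
Leg 5: heading 108.7°; drift +4.0° → track 112.7°, groundspeed 98.6 kt

Leg 1: track=39.6°, groundspeed=108.2 kt
Leg 2: track=14.0°, groundspeed=119.4 kt
Leg 3: track=328.3°, groundspeed=142.8 kt
Leg 4: track=43.8°, groundspeed=106.7 kt
Leg 5: track=112.7°, groundspeed=98.6 kt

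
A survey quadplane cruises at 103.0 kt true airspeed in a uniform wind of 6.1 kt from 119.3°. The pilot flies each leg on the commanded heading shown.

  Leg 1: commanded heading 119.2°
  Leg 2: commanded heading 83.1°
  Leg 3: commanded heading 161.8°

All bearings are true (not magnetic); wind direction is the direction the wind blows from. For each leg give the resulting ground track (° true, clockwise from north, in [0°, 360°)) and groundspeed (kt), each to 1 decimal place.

Leg 1: heading 119.2°; drift +0.0° → track 119.2°, groundspeed 96.9 kt
Leg 2: heading 83.1°; drift -2.1° → track 81.0°, groundspeed 98.1 kt
Leg 3: heading 161.8°; drift +2.4° → track 164.2°, groundspeed 98.6 kt

Leg 1: track=119.2°, groundspeed=96.9 kt
Leg 2: track=81.0°, groundspeed=98.1 kt
Leg 3: track=164.2°, groundspeed=98.6 kt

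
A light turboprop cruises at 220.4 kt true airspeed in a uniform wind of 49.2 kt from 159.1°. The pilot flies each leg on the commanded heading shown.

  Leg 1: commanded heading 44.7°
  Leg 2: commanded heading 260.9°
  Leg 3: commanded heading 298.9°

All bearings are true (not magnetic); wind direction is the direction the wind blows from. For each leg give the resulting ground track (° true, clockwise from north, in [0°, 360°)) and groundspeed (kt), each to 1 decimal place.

Leg 1: track=34.2°, groundspeed=244.9 kt
Leg 2: track=272.7°, groundspeed=235.4 kt
Leg 3: track=305.9°, groundspeed=259.9 kt

Leg 1: heading 44.7°; drift -10.5° → track 34.2°, groundspeed 244.9 kt
Leg 2: heading 260.9°; drift +11.8° → track 272.7°, groundspeed 235.4 kt
Leg 3: heading 298.9°; drift +7.0° → track 305.9°, groundspeed 259.9 kt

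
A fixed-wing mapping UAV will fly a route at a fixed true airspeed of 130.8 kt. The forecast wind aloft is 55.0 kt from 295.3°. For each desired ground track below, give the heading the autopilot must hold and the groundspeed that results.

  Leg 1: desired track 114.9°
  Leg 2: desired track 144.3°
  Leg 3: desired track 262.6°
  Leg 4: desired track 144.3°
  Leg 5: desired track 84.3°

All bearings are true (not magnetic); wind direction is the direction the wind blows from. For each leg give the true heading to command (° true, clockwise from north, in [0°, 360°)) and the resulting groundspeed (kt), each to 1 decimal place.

Leg 1: heading=114.7°, groundspeed=185.8 kt
Leg 2: heading=156.1°, groundspeed=176.2 kt
Leg 3: heading=275.7°, groundspeed=81.1 kt
Leg 4: heading=156.1°, groundspeed=176.2 kt
Leg 5: heading=71.8°, groundspeed=174.8 kt

Leg 1: desired track 114.9°; wind correction -0.2° → command heading 114.7°, groundspeed 185.8 kt
Leg 2: desired track 144.3°; wind correction +11.8° → command heading 156.1°, groundspeed 176.2 kt
Leg 3: desired track 262.6°; wind correction +13.1° → command heading 275.7°, groundspeed 81.1 kt
Leg 4: desired track 144.3°; wind correction +11.8° → command heading 156.1°, groundspeed 176.2 kt
Leg 5: desired track 84.3°; wind correction -12.5° → command heading 71.8°, groundspeed 174.8 kt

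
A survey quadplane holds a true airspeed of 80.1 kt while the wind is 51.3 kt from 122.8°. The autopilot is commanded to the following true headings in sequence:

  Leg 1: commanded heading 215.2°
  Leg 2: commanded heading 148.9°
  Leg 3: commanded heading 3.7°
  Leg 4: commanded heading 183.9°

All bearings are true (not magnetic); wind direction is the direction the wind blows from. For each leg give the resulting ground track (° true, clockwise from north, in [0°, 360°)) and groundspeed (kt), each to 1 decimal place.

Leg 1: track=247.1°, groundspeed=96.9 kt
Leg 2: track=182.5°, groundspeed=40.8 kt
Leg 3: track=340.6°, groundspeed=114.2 kt
Leg 4: track=223.0°, groundspeed=71.2 kt

Leg 1: heading 215.2°; drift +31.9° → track 247.1°, groundspeed 96.9 kt
Leg 2: heading 148.9°; drift +33.6° → track 182.5°, groundspeed 40.8 kt
Leg 3: heading 3.7°; drift -23.1° → track 340.6°, groundspeed 114.2 kt
Leg 4: heading 183.9°; drift +39.1° → track 223.0°, groundspeed 71.2 kt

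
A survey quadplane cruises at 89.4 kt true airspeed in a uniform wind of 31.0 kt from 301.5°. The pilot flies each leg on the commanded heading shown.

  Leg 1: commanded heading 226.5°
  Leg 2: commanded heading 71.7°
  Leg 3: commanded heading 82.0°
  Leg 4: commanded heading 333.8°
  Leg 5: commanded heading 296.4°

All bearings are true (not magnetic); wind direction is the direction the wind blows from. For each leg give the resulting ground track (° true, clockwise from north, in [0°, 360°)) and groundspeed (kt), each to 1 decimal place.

Leg 1: track=206.3°, groundspeed=86.7 kt
Leg 2: track=83.9°, groundspeed=111.9 kt
Leg 3: track=91.9°, groundspeed=115.0 kt
Leg 4: track=348.5°, groundspeed=65.3 kt
Leg 5: track=293.7°, groundspeed=58.6 kt

Leg 1: heading 226.5°; drift -20.2° → track 206.3°, groundspeed 86.7 kt
Leg 2: heading 71.7°; drift +12.2° → track 83.9°, groundspeed 111.9 kt
Leg 3: heading 82.0°; drift +9.9° → track 91.9°, groundspeed 115.0 kt
Leg 4: heading 333.8°; drift +14.7° → track 348.5°, groundspeed 65.3 kt
Leg 5: heading 296.4°; drift -2.7° → track 293.7°, groundspeed 58.6 kt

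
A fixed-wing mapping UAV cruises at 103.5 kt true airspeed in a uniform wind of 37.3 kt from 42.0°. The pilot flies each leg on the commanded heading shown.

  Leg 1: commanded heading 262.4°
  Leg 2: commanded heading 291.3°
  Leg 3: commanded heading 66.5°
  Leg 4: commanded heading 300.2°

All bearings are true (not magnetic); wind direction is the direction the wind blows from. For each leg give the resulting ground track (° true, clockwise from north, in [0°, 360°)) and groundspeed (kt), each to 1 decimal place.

Leg 1: track=252.0°, groundspeed=134.1 kt
Leg 2: track=274.7°, groundspeed=121.8 kt
Leg 3: track=79.0°, groundspeed=71.3 kt
Leg 4: track=282.0°, groundspeed=117.0 kt

Leg 1: heading 262.4°; drift -10.4° → track 252.0°, groundspeed 134.1 kt
Leg 2: heading 291.3°; drift -16.6° → track 274.7°, groundspeed 121.8 kt
Leg 3: heading 66.5°; drift +12.5° → track 79.0°, groundspeed 71.3 kt
Leg 4: heading 300.2°; drift -18.2° → track 282.0°, groundspeed 117.0 kt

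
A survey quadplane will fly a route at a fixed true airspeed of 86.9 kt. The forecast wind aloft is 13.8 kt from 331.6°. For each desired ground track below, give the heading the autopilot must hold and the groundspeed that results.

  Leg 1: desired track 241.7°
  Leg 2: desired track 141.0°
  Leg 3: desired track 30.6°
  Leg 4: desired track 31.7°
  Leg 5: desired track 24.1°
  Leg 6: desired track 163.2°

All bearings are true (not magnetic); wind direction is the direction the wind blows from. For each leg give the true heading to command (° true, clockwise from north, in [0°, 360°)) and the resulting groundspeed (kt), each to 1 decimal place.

Leg 1: heading=250.8°, groundspeed=85.8 kt
Leg 2: heading=139.3°, groundspeed=100.4 kt
Leg 3: heading=22.8°, groundspeed=79.0 kt
Leg 4: heading=23.8°, groundspeed=79.2 kt
Leg 5: heading=16.9°, groundspeed=77.8 kt
Leg 6: heading=165.0°, groundspeed=100.4 kt

Leg 1: desired track 241.7°; wind correction +9.1° → command heading 250.8°, groundspeed 85.8 kt
Leg 2: desired track 141.0°; wind correction -1.7° → command heading 139.3°, groundspeed 100.4 kt
Leg 3: desired track 30.6°; wind correction -7.8° → command heading 22.8°, groundspeed 79.0 kt
Leg 4: desired track 31.7°; wind correction -7.9° → command heading 23.8°, groundspeed 79.2 kt
Leg 5: desired track 24.1°; wind correction -7.2° → command heading 16.9°, groundspeed 77.8 kt
Leg 6: desired track 163.2°; wind correction +1.8° → command heading 165.0°, groundspeed 100.4 kt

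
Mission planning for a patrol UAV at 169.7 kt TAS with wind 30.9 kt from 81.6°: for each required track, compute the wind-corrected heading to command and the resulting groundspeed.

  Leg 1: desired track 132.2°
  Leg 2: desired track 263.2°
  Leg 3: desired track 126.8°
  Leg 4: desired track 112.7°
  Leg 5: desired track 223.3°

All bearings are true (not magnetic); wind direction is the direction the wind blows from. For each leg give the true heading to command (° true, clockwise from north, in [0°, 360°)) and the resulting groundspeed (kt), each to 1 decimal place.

Leg 1: desired track 132.2°; wind correction -8.1° → command heading 124.1°, groundspeed 148.4 kt
Leg 2: desired track 263.2°; wind correction +0.3° → command heading 263.5°, groundspeed 200.6 kt
Leg 3: desired track 126.8°; wind correction -7.4° → command heading 119.4°, groundspeed 146.5 kt
Leg 4: desired track 112.7°; wind correction -5.4° → command heading 107.3°, groundspeed 142.5 kt
Leg 5: desired track 223.3°; wind correction -6.5° → command heading 216.8°, groundspeed 192.9 kt

Leg 1: heading=124.1°, groundspeed=148.4 kt
Leg 2: heading=263.5°, groundspeed=200.6 kt
Leg 3: heading=119.4°, groundspeed=146.5 kt
Leg 4: heading=107.3°, groundspeed=142.5 kt
Leg 5: heading=216.8°, groundspeed=192.9 kt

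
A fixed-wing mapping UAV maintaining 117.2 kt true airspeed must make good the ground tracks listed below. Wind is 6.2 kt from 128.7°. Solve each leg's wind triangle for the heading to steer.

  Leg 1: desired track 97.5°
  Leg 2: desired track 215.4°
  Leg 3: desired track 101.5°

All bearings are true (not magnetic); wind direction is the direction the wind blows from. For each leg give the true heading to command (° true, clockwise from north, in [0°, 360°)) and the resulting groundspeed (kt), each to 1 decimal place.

Leg 1: heading=99.1°, groundspeed=111.9 kt
Leg 2: heading=212.4°, groundspeed=116.7 kt
Leg 3: heading=102.9°, groundspeed=111.7 kt

Leg 1: desired track 97.5°; wind correction +1.6° → command heading 99.1°, groundspeed 111.9 kt
Leg 2: desired track 215.4°; wind correction -3.0° → command heading 212.4°, groundspeed 116.7 kt
Leg 3: desired track 101.5°; wind correction +1.4° → command heading 102.9°, groundspeed 111.7 kt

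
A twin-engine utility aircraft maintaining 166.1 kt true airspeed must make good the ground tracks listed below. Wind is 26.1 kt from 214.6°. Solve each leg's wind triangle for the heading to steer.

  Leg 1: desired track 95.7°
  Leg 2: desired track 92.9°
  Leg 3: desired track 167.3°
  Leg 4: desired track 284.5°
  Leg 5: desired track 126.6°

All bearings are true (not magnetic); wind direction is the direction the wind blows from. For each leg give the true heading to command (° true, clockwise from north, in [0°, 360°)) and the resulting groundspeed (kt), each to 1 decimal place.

Leg 1: desired track 95.7°; wind correction +7.9° → command heading 103.6°, groundspeed 177.1 kt
Leg 2: desired track 92.9°; wind correction +7.7° → command heading 100.6°, groundspeed 178.3 kt
Leg 3: desired track 167.3°; wind correction +6.6° → command heading 173.9°, groundspeed 147.3 kt
Leg 4: desired track 284.5°; wind correction -8.5° → command heading 276.0°, groundspeed 155.3 kt
Leg 5: desired track 126.6°; wind correction +9.0° → command heading 135.6°, groundspeed 163.1 kt

Leg 1: heading=103.6°, groundspeed=177.1 kt
Leg 2: heading=100.6°, groundspeed=178.3 kt
Leg 3: heading=173.9°, groundspeed=147.3 kt
Leg 4: heading=276.0°, groundspeed=155.3 kt
Leg 5: heading=135.6°, groundspeed=163.1 kt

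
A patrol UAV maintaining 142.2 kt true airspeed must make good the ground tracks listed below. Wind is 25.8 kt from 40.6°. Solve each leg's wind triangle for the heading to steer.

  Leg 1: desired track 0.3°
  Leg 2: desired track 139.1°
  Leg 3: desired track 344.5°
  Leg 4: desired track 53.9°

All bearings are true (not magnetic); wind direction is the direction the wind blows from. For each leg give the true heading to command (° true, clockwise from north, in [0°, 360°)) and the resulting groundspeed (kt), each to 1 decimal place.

Leg 1: heading=7.0°, groundspeed=121.5 kt
Leg 2: heading=128.8°, groundspeed=143.7 kt
Leg 3: heading=353.2°, groundspeed=126.2 kt
Leg 4: heading=51.5°, groundspeed=117.0 kt

Leg 1: desired track 0.3°; wind correction +6.7° → command heading 7.0°, groundspeed 121.5 kt
Leg 2: desired track 139.1°; wind correction -10.3° → command heading 128.8°, groundspeed 143.7 kt
Leg 3: desired track 344.5°; wind correction +8.7° → command heading 353.2°, groundspeed 126.2 kt
Leg 4: desired track 53.9°; wind correction -2.4° → command heading 51.5°, groundspeed 117.0 kt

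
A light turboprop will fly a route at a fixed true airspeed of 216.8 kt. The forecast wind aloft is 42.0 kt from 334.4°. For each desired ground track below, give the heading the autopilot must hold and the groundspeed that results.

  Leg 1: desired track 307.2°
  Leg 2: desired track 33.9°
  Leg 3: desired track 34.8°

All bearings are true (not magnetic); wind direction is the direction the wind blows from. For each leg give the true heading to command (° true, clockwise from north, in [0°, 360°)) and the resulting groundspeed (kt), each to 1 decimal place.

Leg 1: desired track 307.2°; wind correction +5.1° → command heading 312.3°, groundspeed 178.6 kt
Leg 2: desired track 33.9°; wind correction -9.6° → command heading 24.3°, groundspeed 192.4 kt
Leg 3: desired track 34.8°; wind correction -9.7° → command heading 25.1°, groundspeed 193.0 kt

Leg 1: heading=312.3°, groundspeed=178.6 kt
Leg 2: heading=24.3°, groundspeed=192.4 kt
Leg 3: heading=25.1°, groundspeed=193.0 kt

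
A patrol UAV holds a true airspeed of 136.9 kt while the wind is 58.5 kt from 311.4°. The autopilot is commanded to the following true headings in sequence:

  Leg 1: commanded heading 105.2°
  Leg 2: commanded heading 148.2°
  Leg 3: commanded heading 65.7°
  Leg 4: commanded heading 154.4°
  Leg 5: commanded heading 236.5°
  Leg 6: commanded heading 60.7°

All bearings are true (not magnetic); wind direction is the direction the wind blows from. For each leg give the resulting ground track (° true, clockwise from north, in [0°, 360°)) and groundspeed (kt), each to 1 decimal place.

Leg 1: track=113.0°, groundspeed=191.1 kt
Leg 2: track=143.2°, groundspeed=193.6 kt
Leg 3: track=84.0°, groundspeed=169.6 kt
Leg 4: track=147.6°, groundspeed=192.1 kt
Leg 5: track=211.6°, groundspeed=134.1 kt
Leg 6: track=80.2°, groundspeed=165.7 kt

Leg 1: heading 105.2°; drift +7.8° → track 113.0°, groundspeed 191.1 kt
Leg 2: heading 148.2°; drift -5.0° → track 143.2°, groundspeed 193.6 kt
Leg 3: heading 65.7°; drift +18.3° → track 84.0°, groundspeed 169.6 kt
Leg 4: heading 154.4°; drift -6.8° → track 147.6°, groundspeed 192.1 kt
Leg 5: heading 236.5°; drift -24.9° → track 211.6°, groundspeed 134.1 kt
Leg 6: heading 60.7°; drift +19.5° → track 80.2°, groundspeed 165.7 kt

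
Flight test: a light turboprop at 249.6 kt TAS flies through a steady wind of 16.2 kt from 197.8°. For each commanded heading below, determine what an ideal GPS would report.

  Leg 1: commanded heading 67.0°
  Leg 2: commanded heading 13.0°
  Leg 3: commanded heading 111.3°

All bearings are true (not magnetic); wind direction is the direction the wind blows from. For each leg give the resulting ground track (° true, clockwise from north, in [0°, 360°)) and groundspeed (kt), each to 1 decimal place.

Leg 1: heading 67.0°; drift -2.7° → track 64.3°, groundspeed 260.5 kt
Leg 2: heading 13.0°; drift +0.3° → track 13.3°, groundspeed 265.7 kt
Leg 3: heading 111.3°; drift -3.7° → track 107.6°, groundspeed 249.1 kt

Leg 1: track=64.3°, groundspeed=260.5 kt
Leg 2: track=13.3°, groundspeed=265.7 kt
Leg 3: track=107.6°, groundspeed=249.1 kt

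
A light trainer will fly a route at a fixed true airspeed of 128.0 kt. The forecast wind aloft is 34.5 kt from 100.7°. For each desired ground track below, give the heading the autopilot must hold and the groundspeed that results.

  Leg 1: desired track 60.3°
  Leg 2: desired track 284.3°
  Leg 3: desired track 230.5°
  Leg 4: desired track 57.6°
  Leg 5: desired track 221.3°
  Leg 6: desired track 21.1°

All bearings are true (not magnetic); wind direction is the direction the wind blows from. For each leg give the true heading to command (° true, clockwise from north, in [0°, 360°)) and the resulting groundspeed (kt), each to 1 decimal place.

Leg 1: desired track 60.3°; wind correction +10.1° → command heading 70.4°, groundspeed 99.8 kt
Leg 2: desired track 284.3°; wind correction +1.0° → command heading 285.3°, groundspeed 162.4 kt
Leg 3: desired track 230.5°; wind correction -12.0° → command heading 218.5°, groundspeed 147.3 kt
Leg 4: desired track 57.6°; wind correction +10.6° → command heading 68.2°, groundspeed 100.6 kt
Leg 5: desired track 221.3°; wind correction -13.4° → command heading 207.9°, groundspeed 142.1 kt
Leg 6: desired track 21.1°; wind correction +15.4° → command heading 36.5°, groundspeed 117.2 kt

Leg 1: heading=70.4°, groundspeed=99.8 kt
Leg 2: heading=285.3°, groundspeed=162.4 kt
Leg 3: heading=218.5°, groundspeed=147.3 kt
Leg 4: heading=68.2°, groundspeed=100.6 kt
Leg 5: heading=207.9°, groundspeed=142.1 kt
Leg 6: heading=36.5°, groundspeed=117.2 kt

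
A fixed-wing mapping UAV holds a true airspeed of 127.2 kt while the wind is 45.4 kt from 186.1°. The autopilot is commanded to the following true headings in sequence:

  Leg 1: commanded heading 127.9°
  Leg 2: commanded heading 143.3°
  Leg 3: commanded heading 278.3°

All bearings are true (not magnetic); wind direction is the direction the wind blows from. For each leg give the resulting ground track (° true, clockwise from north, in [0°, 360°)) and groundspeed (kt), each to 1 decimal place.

Leg 1: heading 127.9°; drift -20.5° → track 107.4°, groundspeed 110.2 kt
Leg 2: heading 143.3°; drift -18.2° → track 125.1°, groundspeed 98.8 kt
Leg 3: heading 278.3°; drift +19.4° → track 297.7°, groundspeed 136.7 kt

Leg 1: track=107.4°, groundspeed=110.2 kt
Leg 2: track=125.1°, groundspeed=98.8 kt
Leg 3: track=297.7°, groundspeed=136.7 kt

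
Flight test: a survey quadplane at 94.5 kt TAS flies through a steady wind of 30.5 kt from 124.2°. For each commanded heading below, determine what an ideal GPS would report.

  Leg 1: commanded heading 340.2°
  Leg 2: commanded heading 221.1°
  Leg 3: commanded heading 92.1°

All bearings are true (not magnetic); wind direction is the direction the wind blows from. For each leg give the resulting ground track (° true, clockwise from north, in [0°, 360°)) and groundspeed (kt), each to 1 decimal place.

Leg 1: track=331.6°, groundspeed=120.5 kt
Leg 2: track=238.2°, groundspeed=102.7 kt
Leg 3: track=78.8°, groundspeed=70.5 kt

Leg 1: heading 340.2°; drift -8.6° → track 331.6°, groundspeed 120.5 kt
Leg 2: heading 221.1°; drift +17.1° → track 238.2°, groundspeed 102.7 kt
Leg 3: heading 92.1°; drift -13.3° → track 78.8°, groundspeed 70.5 kt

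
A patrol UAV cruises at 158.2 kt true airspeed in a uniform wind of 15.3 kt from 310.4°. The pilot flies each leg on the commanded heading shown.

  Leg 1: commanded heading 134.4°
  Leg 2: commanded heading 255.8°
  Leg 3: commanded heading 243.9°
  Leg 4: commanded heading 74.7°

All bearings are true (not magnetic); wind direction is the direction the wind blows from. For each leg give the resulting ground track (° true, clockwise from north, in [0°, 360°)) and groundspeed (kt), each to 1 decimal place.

Leg 1: heading 134.4°; drift -0.4° → track 134.0°, groundspeed 173.5 kt
Leg 2: heading 255.8°; drift -4.8° → track 251.0°, groundspeed 149.9 kt
Leg 3: heading 243.9°; drift -5.3° → track 238.6°, groundspeed 152.7 kt
Leg 4: heading 74.7°; drift +4.3° → track 79.0°, groundspeed 167.3 kt

Leg 1: track=134.0°, groundspeed=173.5 kt
Leg 2: track=251.0°, groundspeed=149.9 kt
Leg 3: track=238.6°, groundspeed=152.7 kt
Leg 4: track=79.0°, groundspeed=167.3 kt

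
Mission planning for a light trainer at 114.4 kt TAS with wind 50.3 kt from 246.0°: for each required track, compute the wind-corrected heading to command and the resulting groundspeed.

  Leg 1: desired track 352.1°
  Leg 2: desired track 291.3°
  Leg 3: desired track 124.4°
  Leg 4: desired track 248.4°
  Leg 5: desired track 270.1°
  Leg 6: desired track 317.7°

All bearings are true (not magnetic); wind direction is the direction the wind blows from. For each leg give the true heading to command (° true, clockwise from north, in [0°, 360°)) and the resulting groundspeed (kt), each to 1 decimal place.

Leg 1: desired track 352.1°; wind correction -25.0° → command heading 327.1°, groundspeed 117.6 kt
Leg 2: desired track 291.3°; wind correction -18.2° → command heading 273.1°, groundspeed 73.3 kt
Leg 3: desired track 124.4°; wind correction +22.0° → command heading 146.4°, groundspeed 132.4 kt
Leg 4: desired track 248.4°; wind correction -1.1° → command heading 247.3°, groundspeed 64.1 kt
Leg 5: desired track 270.1°; wind correction -10.3° → command heading 259.8°, groundspeed 66.6 kt
Leg 6: desired track 317.7°; wind correction -24.7° → command heading 293.0°, groundspeed 88.2 kt

Leg 1: heading=327.1°, groundspeed=117.6 kt
Leg 2: heading=273.1°, groundspeed=73.3 kt
Leg 3: heading=146.4°, groundspeed=132.4 kt
Leg 4: heading=247.3°, groundspeed=64.1 kt
Leg 5: heading=259.8°, groundspeed=66.6 kt
Leg 6: heading=293.0°, groundspeed=88.2 kt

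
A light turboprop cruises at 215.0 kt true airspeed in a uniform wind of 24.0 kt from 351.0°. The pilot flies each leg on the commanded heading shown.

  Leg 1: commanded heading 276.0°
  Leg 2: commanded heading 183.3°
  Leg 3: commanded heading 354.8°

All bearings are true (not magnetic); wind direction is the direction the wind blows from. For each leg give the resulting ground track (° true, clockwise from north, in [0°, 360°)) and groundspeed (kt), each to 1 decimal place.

Leg 1: heading 276.0°; drift -6.3° → track 269.7°, groundspeed 210.1 kt
Leg 2: heading 183.3°; drift -1.2° → track 182.1°, groundspeed 238.5 kt
Leg 3: heading 354.8°; drift +0.5° → track 355.3°, groundspeed 191.1 kt

Leg 1: track=269.7°, groundspeed=210.1 kt
Leg 2: track=182.1°, groundspeed=238.5 kt
Leg 3: track=355.3°, groundspeed=191.1 kt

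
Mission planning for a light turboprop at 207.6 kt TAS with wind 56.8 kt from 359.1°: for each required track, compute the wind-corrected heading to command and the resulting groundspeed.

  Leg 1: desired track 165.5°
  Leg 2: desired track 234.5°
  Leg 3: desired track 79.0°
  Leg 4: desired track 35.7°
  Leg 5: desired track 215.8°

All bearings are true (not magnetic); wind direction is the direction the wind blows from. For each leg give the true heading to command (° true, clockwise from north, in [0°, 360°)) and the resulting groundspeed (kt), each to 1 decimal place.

Leg 1: heading=161.8°, groundspeed=262.4 kt
Leg 2: heading=247.5°, groundspeed=234.5 kt
Leg 3: heading=63.4°, groundspeed=190.0 kt
Leg 4: heading=26.3°, groundspeed=159.2 kt
Leg 5: heading=225.2°, groundspeed=250.3 kt

Leg 1: desired track 165.5°; wind correction -3.7° → command heading 161.8°, groundspeed 262.4 kt
Leg 2: desired track 234.5°; wind correction +13.0° → command heading 247.5°, groundspeed 234.5 kt
Leg 3: desired track 79.0°; wind correction -15.6° → command heading 63.4°, groundspeed 190.0 kt
Leg 4: desired track 35.7°; wind correction -9.4° → command heading 26.3°, groundspeed 159.2 kt
Leg 5: desired track 215.8°; wind correction +9.4° → command heading 225.2°, groundspeed 250.3 kt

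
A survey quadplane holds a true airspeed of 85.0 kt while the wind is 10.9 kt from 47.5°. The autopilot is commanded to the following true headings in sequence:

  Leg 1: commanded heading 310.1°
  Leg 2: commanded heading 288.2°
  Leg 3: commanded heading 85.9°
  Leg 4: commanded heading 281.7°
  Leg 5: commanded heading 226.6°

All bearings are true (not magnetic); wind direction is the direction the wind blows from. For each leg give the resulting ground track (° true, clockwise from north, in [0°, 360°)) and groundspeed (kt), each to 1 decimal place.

Leg 1: heading 310.1°; drift -7.1° → track 303.0°, groundspeed 87.1 kt
Leg 2: heading 288.2°; drift -6.0° → track 282.2°, groundspeed 90.8 kt
Leg 3: heading 85.9°; drift +5.1° → track 91.0°, groundspeed 76.8 kt
Leg 4: heading 281.7°; drift -5.5° → track 276.2°, groundspeed 91.8 kt
Leg 5: heading 226.6°; drift +0.1° → track 226.7°, groundspeed 95.9 kt

Leg 1: track=303.0°, groundspeed=87.1 kt
Leg 2: track=282.2°, groundspeed=90.8 kt
Leg 3: track=91.0°, groundspeed=76.8 kt
Leg 4: track=276.2°, groundspeed=91.8 kt
Leg 5: track=226.7°, groundspeed=95.9 kt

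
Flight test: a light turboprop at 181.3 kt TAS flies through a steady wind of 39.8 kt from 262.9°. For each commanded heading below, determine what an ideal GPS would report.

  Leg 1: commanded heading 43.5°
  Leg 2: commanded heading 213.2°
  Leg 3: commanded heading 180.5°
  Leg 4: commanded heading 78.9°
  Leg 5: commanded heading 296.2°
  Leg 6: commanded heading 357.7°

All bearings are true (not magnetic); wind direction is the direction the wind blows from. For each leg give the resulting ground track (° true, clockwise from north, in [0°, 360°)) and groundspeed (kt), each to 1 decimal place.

Leg 1: heading 43.5°; drift +6.8° → track 50.3°, groundspeed 213.6 kt
Leg 2: heading 213.2°; drift -11.0° → track 202.2°, groundspeed 158.5 kt
Leg 3: heading 180.5°; drift -12.6° → track 167.9°, groundspeed 180.4 kt
Leg 4: heading 78.9°; drift +0.7° → track 79.6°, groundspeed 221.0 kt
Leg 5: heading 296.2°; drift +8.4° → track 304.6°, groundspeed 149.6 kt
Leg 6: heading 357.7°; drift +12.1° → track 9.8°, groundspeed 188.8 kt

Leg 1: track=50.3°, groundspeed=213.6 kt
Leg 2: track=202.2°, groundspeed=158.5 kt
Leg 3: track=167.9°, groundspeed=180.4 kt
Leg 4: track=79.6°, groundspeed=221.0 kt
Leg 5: track=304.6°, groundspeed=149.6 kt
Leg 6: track=9.8°, groundspeed=188.8 kt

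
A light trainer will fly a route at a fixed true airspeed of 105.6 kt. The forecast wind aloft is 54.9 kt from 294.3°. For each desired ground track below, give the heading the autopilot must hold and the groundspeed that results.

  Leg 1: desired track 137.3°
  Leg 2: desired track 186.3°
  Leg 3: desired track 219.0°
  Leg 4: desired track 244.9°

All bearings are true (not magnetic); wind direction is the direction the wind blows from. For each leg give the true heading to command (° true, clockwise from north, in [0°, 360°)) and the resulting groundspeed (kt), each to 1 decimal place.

Leg 1: heading=149.0°, groundspeed=153.9 kt
Leg 2: heading=215.9°, groundspeed=108.8 kt
Leg 3: heading=249.2°, groundspeed=77.3 kt
Leg 4: heading=268.1°, groundspeed=61.3 kt

Leg 1: desired track 137.3°; wind correction +11.7° → command heading 149.0°, groundspeed 153.9 kt
Leg 2: desired track 186.3°; wind correction +29.6° → command heading 215.9°, groundspeed 108.8 kt
Leg 3: desired track 219.0°; wind correction +30.2° → command heading 249.2°, groundspeed 77.3 kt
Leg 4: desired track 244.9°; wind correction +23.2° → command heading 268.1°, groundspeed 61.3 kt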